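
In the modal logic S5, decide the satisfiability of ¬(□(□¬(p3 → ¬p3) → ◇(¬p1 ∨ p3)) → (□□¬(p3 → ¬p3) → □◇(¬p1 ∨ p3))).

Unsatisfiable (every branch closes)

1. ¬(□(□¬(p3 → ¬p3) → ◇(¬p1 ∨ p3)) → (□□¬(p3 → ¬p3) → □◇(¬p1 ∨ p3))), u
2. □(□¬(p3 → ¬p3) → ◇(¬p1 ∨ p3)), u
3. ¬(□□¬(p3 → ¬p3) → □◇(¬p1 ∨ p3)), u
4. □□¬(p3 → ¬p3), u
5. ¬□◇(¬p1 ∨ p3), u
6. □¬(p3 → ¬p3) → ◇(¬p1 ∨ p3), u
7. □¬(p3 → ¬p3), u
8. ¬(p3 → ¬p3), u
9. p3, u
10. ◇(¬p1 ∨ p3), u
11. ¬◇(¬p1 ∨ p3), v
12. □¬(p3 → ¬p3) → ◇(¬p1 ∨ p3), v
13. □¬(p3 → ¬p3), v
14. ¬(p3 → ¬p3), v
15. p3, v
16. ¬(¬p1 ∨ p3), u
17. p1, u
18. ¬p3, u
Accessibility: uRu, uRv, vRu, vRv
Branch closes: p3 and ¬p3 both at u.
(One branch shown.) All branches close.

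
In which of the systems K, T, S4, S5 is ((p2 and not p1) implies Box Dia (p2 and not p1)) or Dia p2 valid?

T-tableau for the negation not (((p2 and not p1) implies Box Dia (p2 and not p1)) or Dia p2):
1. not (((p2 and not p1) implies Box Dia (p2 and not p1)) or Dia p2), 0
2. not ((p2 and not p1) implies Box Dia (p2 and not p1)), 0
3. not Dia p2, 0
4. p2 and not p1, 0
5. not Box Dia (p2 and not p1), 0
6. p2, 0
7. not p1, 0
8. not p2, 0
Accessibility: 0R0
Branch closes: p2 and not p2 both at 0.
Every branch closes (one shown): valid in T, hence also in S4, S5 (every theorem of T is a theorem of S4 and S5).
K-tableau for the negation not (((p2 and not p1) implies Box Dia (p2 and not p1)) or Dia p2):
1. not (((p2 and not p1) implies Box Dia (p2 and not p1)) or Dia p2), 0
2. not ((p2 and not p1) implies Box Dia (p2 and not p1)), 0
3. not Dia p2, 0
4. p2 and not p1, 0
5. not Box Dia (p2 and not p1), 0
6. p2, 0
7. not p1, 0
8. not Dia (p2 and not p1), 1
9. not p2, 1
Accessibility: 0R1
Complete open branch: countermodel on a K-frame, so not valid in K.

T, S4, S5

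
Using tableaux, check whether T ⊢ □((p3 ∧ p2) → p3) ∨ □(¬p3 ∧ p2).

Tableau for the negation ¬(□((p3 ∧ p2) → p3) ∨ □(¬p3 ∧ p2)):
1. ¬(□((p3 ∧ p2) → p3) ∨ □(¬p3 ∧ p2)), 0
2. ¬□((p3 ∧ p2) → p3), 0
3. ¬□(¬p3 ∧ p2), 0
4. ¬((p3 ∧ p2) → p3), 1
5. p3 ∧ p2, 1
6. ¬p3, 1
7. p3, 1
8. p2, 1
Accessibility: 0R0, 0R1, 1R1
Branch closes: p3 and ¬p3 both at 1.
All branches of the negation close; one closing branch shown above.

Yes, valid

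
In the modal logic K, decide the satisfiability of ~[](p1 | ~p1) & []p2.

Unsatisfiable

1. ~[](p1 | ~p1) & []p2, u
2. ~[](p1 | ~p1), u   [&-rule on 1]
3. []p2, u   [&-rule on 1]
4. ~(p1 | ~p1), v   [~[]-rule on 2: fresh world v, uRv]
5. ~p1, v   [~|-rule on 4]
6. p1, v   [~|-rule on 4]
Accessibility: uRv
Branch closes: p1 and ~p1 both at v.
(One branch shown.) All branches close.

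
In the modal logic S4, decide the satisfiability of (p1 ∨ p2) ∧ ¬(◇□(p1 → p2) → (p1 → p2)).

1. (p1 ∨ p2) ∧ ¬(◇□(p1 → p2) → (p1 → p2)), 0
2. p1 ∨ p2, 0
3. ¬(◇□(p1 → p2) → (p1 → p2)), 0
4. ◇□(p1 → p2), 0
5. ¬(p1 → p2), 0
6. p1, 0
7. ¬p2, 0
8. □(p1 → p2), 1
9. p1 → p2, 1
10. p2, 1
Accessibility: 0R0, 0R1, 1R1

Satisfiable (open branch found)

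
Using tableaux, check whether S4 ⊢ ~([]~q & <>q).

Tableau for the negation []~q & <>q:
1. []~q & <>q, w0
2. []~q, w0   [&-rule on 1]
3. <>q, w0   [&-rule on 1]
4. ~q, w0   [[]-rule on 2 via w0Rw0]
5. q, w1   [<>-rule on 3: fresh world w1, w0Rw1]
6. ~q, w1   [[]-rule on 2 via w0Rw1]
Accessibility: w0Rw0, w0Rw1, w1Rw1
Branch closes: q and ~q both at w1.
All branches of the negation close; one closing branch shown above.

Valid in S4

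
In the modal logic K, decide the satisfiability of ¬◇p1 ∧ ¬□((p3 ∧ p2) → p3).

1. ¬◇p1 ∧ ¬□((p3 ∧ p2) → p3), 0
2. ¬◇p1, 0
3. ¬□((p3 ∧ p2) → p3), 0
4. ¬((p3 ∧ p2) → p3), 1
5. p3 ∧ p2, 1
6. ¬p3, 1
7. p3, 1
8. p2, 1
Accessibility: 0R1
Branch closes: p3 and ¬p3 both at 1.
All branches of the tableau close; one closing branch shown above.

No, unsatisfiable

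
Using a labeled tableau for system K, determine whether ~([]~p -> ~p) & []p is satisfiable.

Satisfiable (open branch found)

1. ~([]~p -> ~p) & []p, u
2. ~([]~p -> ~p), u   [&-rule on 1]
3. []p, u   [&-rule on 1]
4. []~p, u   [~->-rule on 2]
5. p, u   [~->-rule on 2]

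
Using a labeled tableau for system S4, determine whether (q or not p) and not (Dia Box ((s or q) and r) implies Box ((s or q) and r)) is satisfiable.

1. (q or not p) and not (Dia Box ((s or q) and r) implies Box ((s or q) and r)), 0
2. q or not p, 0
3. not (Dia Box ((s or q) and r) implies Box ((s or q) and r)), 0
4. Dia Box ((s or q) and r), 0
5. not Box ((s or q) and r), 0
6. not p, 0
7. Box ((s or q) and r), 1
8. (s or q) and r, 1
9. s or q, 1
10. r, 1
11. q, 1
12. not ((s or q) and r), 2
13. not r, 2
Accessibility: 0R0, 0R1, 0R2, 1R1, 2R2

Satisfiable (open branch found)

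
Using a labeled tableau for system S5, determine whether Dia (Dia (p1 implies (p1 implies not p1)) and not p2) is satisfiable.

Satisfiable

1. Dia (Dia (p1 implies (p1 implies not p1)) and not p2), w0
2. Dia (p1 implies (p1 implies not p1)) and not p2, w1
3. Dia (p1 implies (p1 implies not p1)), w1
4. not p2, w1
5. p1 implies (p1 implies not p1), w2
6. p1 implies not p1, w2
7. not p1, w2
Accessibility: w0Rw0, w0Rw1, w0Rw2, w1Rw0, w1Rw1, w1Rw2, w2Rw0, w2Rw1, w2Rw2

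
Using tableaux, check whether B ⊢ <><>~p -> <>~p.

Tableau for the negation ~(<><>~p -> <>~p):
1. ~(<><>~p -> <>~p), w0
2. <><>~p, w0
3. ~<>~p, w0
4. p, w0
5. <>~p, w1
6. p, w1
7. ~p, w2
Accessibility: w0Rw0, w0Rw1, w1Rw0, w1Rw1, w1Rw2, w2Rw1, w2Rw2
The negation has an open branch (countermodel exists).

No, not valid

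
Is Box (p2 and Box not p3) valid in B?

Tableau for the negation not Box (p2 and Box not p3):
1. not Box (p2 and Box not p3), w0
2. not (p2 and Box not p3), w1   [neg-Box-rule on 1: fresh world w1, w0Rw1]
3. not Box not p3, w1   [neg-and-rule on 2 (branches; this branch)]
4. p3, w2   [neg-Box-rule on 3: fresh world w2, w1Rw2]
Accessibility: w0Rw0, w0Rw1, w1Rw0, w1Rw1, w1Rw2, w2Rw1, w2Rw2
The negation has an open branch (countermodel exists).

Invalid (countermodel exists)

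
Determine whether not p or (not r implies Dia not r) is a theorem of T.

Yes, valid

Tableau for the negation not (not p or (not r implies Dia not r)):
1. not (not p or (not r implies Dia not r)), w0
2. p, w0   [neg-or-rule on 1]
3. not (not r implies Dia not r), w0   [neg-or-rule on 1]
4. not r, w0   [neg-implies-rule on 3]
5. not Dia not r, w0   [neg-implies-rule on 3]
6. r, w0   [neg-Dia-rule on 5 via w0Rw0]
Accessibility: w0Rw0
Branch closes: r and not r both at w0.
Every branch of the negation's tableau closes; the branch above is one of them.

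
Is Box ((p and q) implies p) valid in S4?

Valid in S4

Tableau for the negation not Box ((p and q) implies p):
1. not Box ((p and q) implies p), 0
2. not ((p and q) implies p), 1
3. p and q, 1
4. not p, 1
5. p, 1
6. q, 1
Accessibility: 0R0, 0R1, 1R1
Branch closes: p and not p both at 1.
All branches of the negation close; one closing branch shown above.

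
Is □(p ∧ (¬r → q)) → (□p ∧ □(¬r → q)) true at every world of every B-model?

Valid in B

Tableau for the negation ¬(□(p ∧ (¬r → q)) → (□p ∧ □(¬r → q))):
1. ¬(□(p ∧ (¬r → q)) → (□p ∧ □(¬r → q))), 0
2. □(p ∧ (¬r → q)), 0
3. ¬(□p ∧ □(¬r → q)), 0
4. p ∧ (¬r → q), 0
5. p, 0
6. ¬r → q, 0
7. ¬□(¬r → q), 0
8. q, 0
9. ¬(¬r → q), 1
10. ¬r, 1
11. ¬q, 1
12. p ∧ (¬r → q), 1
13. p, 1
14. ¬r → q, 1
15. q, 1
Accessibility: 0R0, 0R1, 1R0, 1R1
Branch closes: q and ¬q both at 1.
Every branch of the negation's tableau closes; the branch above is one of them.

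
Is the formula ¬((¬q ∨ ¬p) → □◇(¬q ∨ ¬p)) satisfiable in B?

Unsatisfiable

1. ¬((¬q ∨ ¬p) → □◇(¬q ∨ ¬p)), 0
2. ¬q ∨ ¬p, 0
3. ¬□◇(¬q ∨ ¬p), 0
4. ¬p, 0
5. ¬◇(¬q ∨ ¬p), 1
6. ¬(¬q ∨ ¬p), 0
7. q, 0
8. p, 0
Accessibility: 0R0, 0R1, 1R0, 1R1
Branch closes: p and ¬p both at 0.
(One branch shown.) All branches close.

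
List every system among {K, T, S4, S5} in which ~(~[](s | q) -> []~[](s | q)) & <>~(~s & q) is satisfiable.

S4-tableau for the formula:
1. ~(~[](s | q) -> []~[](s | q)) & <>~(~s & q), w0
2. ~(~[](s | q) -> []~[](s | q)), w0   [&-rule on 1]
3. <>~(~s & q), w0   [&-rule on 1]
4. ~[](s | q), w0   [~->-rule on 2]
5. ~[]~[](s | q), w0   [~->-rule on 2]
6. ~(~s & q), w1   [<>-rule on 3: fresh world w1, w0Rw1]
7. ~q, w1   [~&-rule on 6 (branches; this branch)]
8. ~(s | q), w2   [~[]-rule on 4: fresh world w2, w0Rw2]
9. ~s, w2   [~|-rule on 8]
10. ~q, w2   [~|-rule on 8]
11. [](s | q), w3   [~[]-rule on 5: fresh world w3, w0Rw3]
12. s | q, w3   [[]-rule on 11 via w3Rw3]
13. q, w3   [|-rule on 12 (branches; this branch)]
Accessibility: w0Rw0, w0Rw1, w0Rw2, w0Rw3, w1Rw1, w2Rw2, w3Rw3
Complete open branch: satisfiable in S4, hence also in K, T (this S4-model is also a K-model and a T-model).
S5-tableau for the formula:
1. ~(~[](s | q) -> []~[](s | q)) & <>~(~s & q), w0
2. ~(~[](s | q) -> []~[](s | q)), w0   [&-rule on 1]
3. <>~(~s & q), w0   [&-rule on 1]
4. ~[](s | q), w0   [~->-rule on 2]
5. ~[]~[](s | q), w0   [~->-rule on 2]
6. ~(~s & q), w1   [<>-rule on 3: fresh world w1, w0Rw1]
7. ~q, w1   [~&-rule on 6 (branches; this branch)]
8. ~(s | q), w2   [~[]-rule on 4: fresh world w2, w0Rw2]
9. ~s, w2   [~|-rule on 8]
10. ~q, w2   [~|-rule on 8]
11. [](s | q), w3   [~[]-rule on 5: fresh world w3, w0Rw3]
12. s | q, w0   [[]-rule on 11 via w3Rw0]
13. s | q, w1   [[]-rule on 11 via w3Rw1]
14. s | q, w2   [[]-rule on 11 via w3Rw2]
15. s | q, w3   [[]-rule on 11 via w3Rw3]
16. q, w0   [|-rule on 12 (branches; this branch)]
17. s, w1   [|-rule on 13 (branches; this branch)]
18. q, w2   [|-rule on 14 (branches; this branch)]
Accessibility: w0Rw0, w0Rw1, w0Rw2, w0Rw3, w1Rw0, w1Rw1, w1Rw2, w1Rw3, w2Rw0, w2Rw1, w2Rw2, w2Rw3, w3Rw0, w3Rw1, w3Rw2, w3Rw3
Branch closes: q and ~q both at w2.
Every branch closes (one shown): unsatisfiable in S5.

K, T, S4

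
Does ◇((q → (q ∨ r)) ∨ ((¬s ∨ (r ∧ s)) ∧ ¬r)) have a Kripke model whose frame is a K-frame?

1. ◇((q → (q ∨ r)) ∨ ((¬s ∨ (r ∧ s)) ∧ ¬r)), 0
2. (q → (q ∨ r)) ∨ ((¬s ∨ (r ∧ s)) ∧ ¬r), 1
3. (¬s ∨ (r ∧ s)) ∧ ¬r, 1
4. ¬s ∨ (r ∧ s), 1
5. ¬r, 1
6. ¬s, 1
Accessibility: 0R1

Satisfiable (open branch found)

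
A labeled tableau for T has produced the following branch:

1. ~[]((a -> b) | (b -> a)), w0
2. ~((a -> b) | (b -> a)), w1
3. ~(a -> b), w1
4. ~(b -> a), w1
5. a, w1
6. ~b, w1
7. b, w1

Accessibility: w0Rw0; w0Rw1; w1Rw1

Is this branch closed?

Closed

Both b and ~b appear at w1.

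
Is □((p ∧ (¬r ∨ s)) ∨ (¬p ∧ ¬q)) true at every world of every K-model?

Not valid

Tableau for the negation ¬□((p ∧ (¬r ∨ s)) ∨ (¬p ∧ ¬q)):
1. ¬□((p ∧ (¬r ∨ s)) ∨ (¬p ∧ ¬q)), 0
2. ¬((p ∧ (¬r ∨ s)) ∨ (¬p ∧ ¬q)), 1
3. ¬(p ∧ (¬r ∨ s)), 1
4. ¬(¬p ∧ ¬q), 1
5. ¬(¬r ∨ s), 1
6. r, 1
7. ¬s, 1
8. q, 1
Accessibility: 0R1
The negation has an open branch (countermodel exists).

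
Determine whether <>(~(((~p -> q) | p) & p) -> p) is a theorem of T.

Tableau for the negation ~<>(~(((~p -> q) | p) & p) -> p):
1. ~<>(~(((~p -> q) | p) & p) -> p), u
2. ~(~(((~p -> q) | p) & p) -> p), u
3. ~(((~p -> q) | p) & p), u
4. ~p, u
Accessibility: uRu
The negation has an open branch (countermodel exists).

Not valid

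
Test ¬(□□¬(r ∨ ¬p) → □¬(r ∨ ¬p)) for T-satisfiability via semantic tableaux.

1. ¬(□□¬(r ∨ ¬p) → □¬(r ∨ ¬p)), w0
2. □□¬(r ∨ ¬p), w0
3. ¬□¬(r ∨ ¬p), w0
4. □¬(r ∨ ¬p), w0
5. ¬(r ∨ ¬p), w0
6. ¬r, w0
7. p, w0
8. r ∨ ¬p, w1
9. □¬(r ∨ ¬p), w1
10. ¬(r ∨ ¬p), w1
11. ¬r, w1
12. p, w1
13. ¬p, w1
Accessibility: w0Rw0, w0Rw1, w1Rw1
Branch closes: p and ¬p both at w1.
All branches of the tableau close; one closing branch shown above.

Unsatisfiable (every branch closes)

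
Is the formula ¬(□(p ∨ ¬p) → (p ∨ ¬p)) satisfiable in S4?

1. ¬(□(p ∨ ¬p) → (p ∨ ¬p)), u
2. □(p ∨ ¬p), u   [¬→-rule on 1]
3. ¬(p ∨ ¬p), u   [¬→-rule on 1]
4. ¬p, u   [¬∨-rule on 3]
5. p, u   [¬∨-rule on 3]
Accessibility: uRu
Branch closes: p and ¬p both at u.
All branches of the tableau close; one closing branch shown above.

No, unsatisfiable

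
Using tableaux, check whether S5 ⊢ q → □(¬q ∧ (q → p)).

Not valid

Tableau for the negation ¬(q → □(¬q ∧ (q → p))):
1. ¬(q → □(¬q ∧ (q → p))), 0
2. q, 0   [¬→-rule on 1]
3. ¬□(¬q ∧ (q → p)), 0   [¬→-rule on 1]
4. ¬(¬q ∧ (q → p)), 1   [¬□-rule on 3: fresh world 1, 0R1]
5. ¬(q → p), 1   [¬∧-rule on 4 (branches; this branch)]
6. q, 1   [¬→-rule on 5]
7. ¬p, 1   [¬→-rule on 5]
Accessibility: 0R0, 0R1, 1R0, 1R1
The negation has an open branch (countermodel exists).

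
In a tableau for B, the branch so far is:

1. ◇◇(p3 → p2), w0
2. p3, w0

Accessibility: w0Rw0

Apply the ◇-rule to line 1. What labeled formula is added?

a fresh world w1 with w0Rw1, and ◇(p3 → p2) at w1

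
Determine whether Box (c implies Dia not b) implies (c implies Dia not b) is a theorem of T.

Tableau for the negation not (Box (c implies Dia not b) implies (c implies Dia not b)):
1. not (Box (c implies Dia not b) implies (c implies Dia not b)), w0
2. Box (c implies Dia not b), w0
3. not (c implies Dia not b), w0
4. c, w0
5. not Dia not b, w0
6. c implies Dia not b, w0
7. b, w0
8. Dia not b, w0
9. not b, w1
10. c implies Dia not b, w1
11. b, w1
Accessibility: w0Rw0, w0Rw1, w1Rw1
Branch closes: b and not b both at w1.
Every branch of the negation's tableau closes; the branch above is one of them.

Yes, valid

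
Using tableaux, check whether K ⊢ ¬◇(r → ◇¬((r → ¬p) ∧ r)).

Invalid (countermodel exists)

Tableau for the negation ◇(r → ◇¬((r → ¬p) ∧ r)):
1. ◇(r → ◇¬((r → ¬p) ∧ r)), 0
2. r → ◇¬((r → ¬p) ∧ r), 1
3. ◇¬((r → ¬p) ∧ r), 1
4. ¬((r → ¬p) ∧ r), 2
5. ¬r, 2
Accessibility: 0R1, 1R2
The negation has an open branch (countermodel exists).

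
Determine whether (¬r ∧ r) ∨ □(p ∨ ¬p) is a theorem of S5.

Tableau for the negation ¬((¬r ∧ r) ∨ □(p ∨ ¬p)):
1. ¬((¬r ∧ r) ∨ □(p ∨ ¬p)), u
2. ¬(¬r ∧ r), u
3. ¬□(p ∨ ¬p), u
4. ¬r, u
5. ¬(p ∨ ¬p), v
6. ¬p, v
7. p, v
Accessibility: uRu, uRv, vRu, vRv
Branch closes: p and ¬p both at v.
Every branch of the negation's tableau closes; the branch above is one of them.

Valid in S5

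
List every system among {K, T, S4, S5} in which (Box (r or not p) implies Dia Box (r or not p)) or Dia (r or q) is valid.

T-tableau for the negation not ((Box (r or not p) implies Dia Box (r or not p)) or Dia (r or q)):
1. not ((Box (r or not p) implies Dia Box (r or not p)) or Dia (r or q)), w0
2. not (Box (r or not p) implies Dia Box (r or not p)), w0
3. not Dia (r or q), w0
4. Box (r or not p), w0
5. not Dia Box (r or not p), w0
6. not (r or q), w0
7. not r, w0
8. not q, w0
9. r or not p, w0
10. not Box (r or not p), w0
11. not p, w0
12. not (r or not p), w1
13. not r, w1
14. p, w1
15. not (r or q), w1
16. not q, w1
17. r or not p, w1
18. not Box (r or not p), w1
19. not p, w1
Accessibility: w0Rw0, w0Rw1, w1Rw1
Branch closes: p and not p both at w1.
Every branch closes (one shown): valid in T, hence also in S4, S5 (every theorem of T is a theorem of S4 and S5).
K-tableau for the negation not ((Box (r or not p) implies Dia Box (r or not p)) or Dia (r or q)):
1. not ((Box (r or not p) implies Dia Box (r or not p)) or Dia (r or q)), w0
2. not (Box (r or not p) implies Dia Box (r or not p)), w0
3. not Dia (r or q), w0
4. Box (r or not p), w0
5. not Dia Box (r or not p), w0
Complete open branch: countermodel on a K-frame, so not valid in K.

T, S4, S5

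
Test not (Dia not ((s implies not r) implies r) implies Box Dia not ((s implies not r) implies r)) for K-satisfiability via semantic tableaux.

Yes, satisfiable

1. not (Dia not ((s implies not r) implies r) implies Box Dia not ((s implies not r) implies r)), u
2. Dia not ((s implies not r) implies r), u
3. not Box Dia not ((s implies not r) implies r), u
4. not ((s implies not r) implies r), v
5. s implies not r, v
6. not r, v
7. not Dia not ((s implies not r) implies r), w
Accessibility: uRv, uRw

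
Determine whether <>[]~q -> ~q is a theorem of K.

Not valid

Tableau for the negation ~(<>[]~q -> ~q):
1. ~(<>[]~q -> ~q), 0
2. <>[]~q, 0
3. q, 0
4. []~q, 1
Accessibility: 0R1
The negation has an open branch (countermodel exists).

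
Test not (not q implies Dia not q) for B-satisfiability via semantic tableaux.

1. not (not q implies Dia not q), w0
2. not q, w0   [neg-implies-rule on 1]
3. not Dia not q, w0   [neg-implies-rule on 1]
4. q, w0   [neg-Dia-rule on 3 via w0Rw0]
Accessibility: w0Rw0
Branch closes: q and not q both at w0.
(One branch shown.) All branches close.

Unsatisfiable (every branch closes)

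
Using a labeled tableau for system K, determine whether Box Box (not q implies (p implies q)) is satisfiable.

Satisfiable (open branch found)

1. Box Box (not q implies (p implies q)), w0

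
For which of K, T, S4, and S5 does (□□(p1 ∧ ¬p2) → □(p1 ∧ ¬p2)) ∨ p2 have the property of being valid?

T, S4, S5

K-tableau for the negation ¬((□□(p1 ∧ ¬p2) → □(p1 ∧ ¬p2)) ∨ p2):
1. ¬((□□(p1 ∧ ¬p2) → □(p1 ∧ ¬p2)) ∨ p2), 0
2. ¬(□□(p1 ∧ ¬p2) → □(p1 ∧ ¬p2)), 0
3. ¬p2, 0
4. □□(p1 ∧ ¬p2), 0
5. ¬□(p1 ∧ ¬p2), 0
6. ¬(p1 ∧ ¬p2), 1
7. □(p1 ∧ ¬p2), 1
8. p2, 1
Accessibility: 0R1
Complete open branch: countermodel on a K-frame, so not valid in K.
T-tableau for the negation ¬((□□(p1 ∧ ¬p2) → □(p1 ∧ ¬p2)) ∨ p2):
1. ¬((□□(p1 ∧ ¬p2) → □(p1 ∧ ¬p2)) ∨ p2), 0
2. ¬(□□(p1 ∧ ¬p2) → □(p1 ∧ ¬p2)), 0
3. ¬p2, 0
4. □□(p1 ∧ ¬p2), 0
5. ¬□(p1 ∧ ¬p2), 0
6. □(p1 ∧ ¬p2), 0
7. p1 ∧ ¬p2, 0
8. p1, 0
9. ¬(p1 ∧ ¬p2), 1
10. □(p1 ∧ ¬p2), 1
11. p1 ∧ ¬p2, 1
12. p1, 1
13. ¬p2, 1
14. p2, 1
Accessibility: 0R0, 0R1, 1R1
Branch closes: p2 and ¬p2 both at 1.
Every branch closes (one shown): valid in T, hence also in S4, S5 (every theorem of T is a theorem of S4 and S5).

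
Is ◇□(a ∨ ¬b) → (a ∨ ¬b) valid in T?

Tableau for the negation ¬(◇□(a ∨ ¬b) → (a ∨ ¬b)):
1. ¬(◇□(a ∨ ¬b) → (a ∨ ¬b)), 0
2. ◇□(a ∨ ¬b), 0
3. ¬(a ∨ ¬b), 0
4. ¬a, 0
5. b, 0
6. □(a ∨ ¬b), 1
7. a ∨ ¬b, 1
8. ¬b, 1
Accessibility: 0R0, 0R1, 1R1
The negation has an open branch (countermodel exists).

Not valid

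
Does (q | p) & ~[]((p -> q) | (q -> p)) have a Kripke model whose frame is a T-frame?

1. (q | p) & ~[]((p -> q) | (q -> p)), u
2. q | p, u
3. ~[]((p -> q) | (q -> p)), u
4. p, u
5. ~((p -> q) | (q -> p)), v
6. ~(p -> q), v
7. ~(q -> p), v
8. p, v
9. ~q, v
10. q, v
11. ~p, v
Accessibility: uRu, uRv, vRv
Branch closes: q and ~q both at v.
All branches of the tableau close; one closing branch shown above.

Unsatisfiable (every branch closes)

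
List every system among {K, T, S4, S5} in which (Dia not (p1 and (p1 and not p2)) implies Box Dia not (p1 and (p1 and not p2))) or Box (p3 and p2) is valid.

S5-tableau for the negation not ((Dia not (p1 and (p1 and not p2)) implies Box Dia not (p1 and (p1 and not p2))) or Box (p3 and p2)):
1. not ((Dia not (p1 and (p1 and not p2)) implies Box Dia not (p1 and (p1 and not p2))) or Box (p3 and p2)), 0
2. not (Dia not (p1 and (p1 and not p2)) implies Box Dia not (p1 and (p1 and not p2))), 0
3. not Box (p3 and p2), 0
4. Dia not (p1 and (p1 and not p2)), 0
5. not Box Dia not (p1 and (p1 and not p2)), 0
6. not (p3 and p2), 1
7. not p2, 1
8. not (p1 and (p1 and not p2)), 2
9. not (p1 and not p2), 2
10. p2, 2
11. not Dia not (p1 and (p1 and not p2)), 3
12. p1 and (p1 and not p2), 0
13. p1, 0
14. p1 and not p2, 0
15. not p2, 0
16. p1 and (p1 and not p2), 1
17. p1, 1
18. p1 and not p2, 1
19. p1 and (p1 and not p2), 2
20. p1, 2
21. p1 and not p2, 2
22. not p2, 2
Accessibility: 0R0, 0R1, 0R2, 0R3, 1R0, 1R1, 1R2, 1R3, 2R0, 2R1, 2R2, 2R3, 3R0, 3R1, 3R2, 3R3
Branch closes: p2 and not p2 both at 2.
Every branch closes (one shown): valid in S5.
S4-tableau for the negation not ((Dia not (p1 and (p1 and not p2)) implies Box Dia not (p1 and (p1 and not p2))) or Box (p3 and p2)):
1. not ((Dia not (p1 and (p1 and not p2)) implies Box Dia not (p1 and (p1 and not p2))) or Box (p3 and p2)), 0
2. not (Dia not (p1 and (p1 and not p2)) implies Box Dia not (p1 and (p1 and not p2))), 0
3. not Box (p3 and p2), 0
4. Dia not (p1 and (p1 and not p2)), 0
5. not Box Dia not (p1 and (p1 and not p2)), 0
6. not (p3 and p2), 1
7. not p2, 1
8. not (p1 and (p1 and not p2)), 2
9. not (p1 and not p2), 2
10. p2, 2
11. not Dia not (p1 and (p1 and not p2)), 3
12. p1 and (p1 and not p2), 3
13. p1, 3
14. p1 and not p2, 3
15. not p2, 3
Accessibility: 0R0, 0R1, 0R2, 0R3, 1R1, 2R2, 3R3
Complete open branch: countermodel on an S4-frame, so not valid in S4, nor in K, T (the same frame is also a K-frame and a T-frame).

S5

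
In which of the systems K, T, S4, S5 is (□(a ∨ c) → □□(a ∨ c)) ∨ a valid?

T-tableau for the negation ¬((□(a ∨ c) → □□(a ∨ c)) ∨ a):
1. ¬((□(a ∨ c) → □□(a ∨ c)) ∨ a), u
2. ¬(□(a ∨ c) → □□(a ∨ c)), u
3. ¬a, u
4. □(a ∨ c), u
5. ¬□□(a ∨ c), u
6. a ∨ c, u
7. c, u
8. ¬□(a ∨ c), v
9. a ∨ c, v
10. c, v
11. ¬(a ∨ c), w
12. ¬a, w
13. ¬c, w
Accessibility: uRu, uRv, vRv, vRw, wRw
Complete open branch: countermodel on a T-frame, so not valid in T, nor in K (the same frame is also a K-frame).
S4-tableau for the negation ¬((□(a ∨ c) → □□(a ∨ c)) ∨ a):
1. ¬((□(a ∨ c) → □□(a ∨ c)) ∨ a), u
2. ¬(□(a ∨ c) → □□(a ∨ c)), u
3. ¬a, u
4. □(a ∨ c), u
5. ¬□□(a ∨ c), u
6. a ∨ c, u
7. c, u
8. ¬□(a ∨ c), v
9. a ∨ c, v
10. c, v
11. ¬(a ∨ c), w
12. ¬a, w
13. ¬c, w
14. a ∨ c, w
15. c, w
Accessibility: uRu, uRv, uRw, vRv, vRw, wRw
Branch closes: c and ¬c both at w.
Every branch closes (one shown): valid in S4, hence also in S5 (every theorem of S4 is a theorem of S5).

S4, S5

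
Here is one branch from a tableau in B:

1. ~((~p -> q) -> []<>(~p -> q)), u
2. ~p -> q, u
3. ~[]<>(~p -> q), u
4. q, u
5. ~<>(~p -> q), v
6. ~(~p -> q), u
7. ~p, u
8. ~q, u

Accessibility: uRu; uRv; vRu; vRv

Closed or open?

Yes, closed

Both q and ~q appear at u.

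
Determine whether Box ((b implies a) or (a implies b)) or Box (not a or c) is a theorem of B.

Tableau for the negation not (Box ((b implies a) or (a implies b)) or Box (not a or c)):
1. not (Box ((b implies a) or (a implies b)) or Box (not a or c)), 0
2. not Box ((b implies a) or (a implies b)), 0
3. not Box (not a or c), 0
4. not ((b implies a) or (a implies b)), 1
5. not (b implies a), 1
6. not (a implies b), 1
7. b, 1
8. not a, 1
9. a, 1
10. not b, 1
Accessibility: 0R0, 0R1, 1R0, 1R1
Branch closes: a and not a both at 1.
All branches of the negation close; one closing branch shown above.

Valid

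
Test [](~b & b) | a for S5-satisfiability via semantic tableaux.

1. [](~b & b) | a, w0
2. a, w0
Accessibility: w0Rw0

Yes, satisfiable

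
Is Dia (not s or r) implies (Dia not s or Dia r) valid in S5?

Tableau for the negation not (Dia (not s or r) implies (Dia not s or Dia r)):
1. not (Dia (not s or r) implies (Dia not s or Dia r)), u
2. Dia (not s or r), u
3. not (Dia not s or Dia r), u
4. not Dia not s, u
5. not Dia r, u
6. s, u
7. not r, u
8. not s or r, v
9. s, v
10. not r, v
11. r, v
Accessibility: uRu, uRv, vRu, vRv
Branch closes: r and not r both at v.
Every branch of the negation's tableau closes; the branch above is one of them.

Yes, valid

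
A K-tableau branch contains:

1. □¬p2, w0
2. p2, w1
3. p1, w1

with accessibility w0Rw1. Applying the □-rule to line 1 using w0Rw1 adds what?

¬p2, w1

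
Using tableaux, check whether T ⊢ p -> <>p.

Valid in T

Tableau for the negation ~(p -> <>p):
1. ~(p -> <>p), 0
2. p, 0
3. ~<>p, 0
4. ~p, 0
Accessibility: 0R0
Branch closes: p and ~p both at 0.
Every branch of the negation's tableau closes; the branch above is one of them.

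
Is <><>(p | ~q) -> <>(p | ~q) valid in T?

Not valid

Tableau for the negation ~(<><>(p | ~q) -> <>(p | ~q)):
1. ~(<><>(p | ~q) -> <>(p | ~q)), u
2. <><>(p | ~q), u
3. ~<>(p | ~q), u
4. ~(p | ~q), u
5. ~p, u
6. q, u
7. <>(p | ~q), v
8. ~(p | ~q), v
9. ~p, v
10. q, v
11. p | ~q, w
12. ~q, w
Accessibility: uRu, uRv, vRv, vRw, wRw
The negation has an open branch (countermodel exists).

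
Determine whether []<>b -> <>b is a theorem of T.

Valid in T

Tableau for the negation ~([]<>b -> <>b):
1. ~([]<>b -> <>b), 0
2. []<>b, 0
3. ~<>b, 0
4. <>b, 0
5. ~b, 0
6. b, 1
7. <>b, 1
8. ~b, 1
Accessibility: 0R0, 0R1, 1R1
Branch closes: b and ~b both at 1.
Every branch of the negation's tableau closes; the branch above is one of them.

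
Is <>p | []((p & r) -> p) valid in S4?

Tableau for the negation ~(<>p | []((p & r) -> p)):
1. ~(<>p | []((p & r) -> p)), u
2. ~<>p, u
3. ~[]((p & r) -> p), u
4. ~p, u
5. ~((p & r) -> p), v
6. p & r, v
7. ~p, v
8. p, v
9. r, v
Accessibility: uRu, uRv, vRv
Branch closes: p and ~p both at v.
All branches of the negation close; one closing branch shown above.

Valid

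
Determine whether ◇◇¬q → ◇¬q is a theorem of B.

Tableau for the negation ¬(◇◇¬q → ◇¬q):
1. ¬(◇◇¬q → ◇¬q), 0
2. ◇◇¬q, 0
3. ¬◇¬q, 0
4. q, 0
5. ◇¬q, 1
6. q, 1
7. ¬q, 2
Accessibility: 0R0, 0R1, 1R0, 1R1, 1R2, 2R1, 2R2
The negation has an open branch (countermodel exists).

Not valid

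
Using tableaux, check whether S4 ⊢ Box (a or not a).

Tableau for the negation not Box (a or not a):
1. not Box (a or not a), u
2. not (a or not a), v
3. not a, v
4. a, v
Accessibility: uRu, uRv, vRv
Branch closes: a and not a both at v.
Every branch of the negation's tableau closes; the branch above is one of them.

Yes, valid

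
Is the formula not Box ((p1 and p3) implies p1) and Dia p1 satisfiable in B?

Unsatisfiable

1. not Box ((p1 and p3) implies p1) and Dia p1, w0
2. not Box ((p1 and p3) implies p1), w0
3. Dia p1, w0
4. not ((p1 and p3) implies p1), w1
5. p1 and p3, w1
6. not p1, w1
7. p1, w1
8. p3, w1
Accessibility: w0Rw0, w0Rw1, w1Rw0, w1Rw1
Branch closes: p1 and not p1 both at w1.
All branches of the tableau close; one closing branch shown above.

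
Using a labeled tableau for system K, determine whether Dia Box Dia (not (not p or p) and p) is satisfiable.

Satisfiable (open branch found)

1. Dia Box Dia (not (not p or p) and p), u
2. Box Dia (not (not p or p) and p), v
Accessibility: uRv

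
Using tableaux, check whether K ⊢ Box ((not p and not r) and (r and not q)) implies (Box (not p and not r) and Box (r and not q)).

Tableau for the negation not (Box ((not p and not r) and (r and not q)) implies (Box (not p and not r) and Box (r and not q))):
1. not (Box ((not p and not r) and (r and not q)) implies (Box (not p and not r) and Box (r and not q))), 0
2. Box ((not p and not r) and (r and not q)), 0   [neg-implies-rule on 1]
3. not (Box (not p and not r) and Box (r and not q)), 0   [neg-implies-rule on 1]
4. not Box (r and not q), 0   [neg-and-rule on 3 (branches; this branch)]
5. not (r and not q), 1   [neg-Box-rule on 4: fresh world 1, 0R1]
6. (not p and not r) and (r and not q), 1   [Box-rule on 2 via 0R1]
7. not p and not r, 1   [and-rule on 6]
8. r and not q, 1   [and-rule on 6]
9. not p, 1   [and-rule on 7]
10. not r, 1   [and-rule on 7]
11. r, 1   [and-rule on 8]
12. not q, 1   [and-rule on 8]
Accessibility: 0R1
Branch closes: r and not r both at 1.
All branches of the negation close; one closing branch shown above.

Yes, valid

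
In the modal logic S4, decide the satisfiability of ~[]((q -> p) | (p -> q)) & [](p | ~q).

1. ~[]((q -> p) | (p -> q)) & [](p | ~q), 0
2. ~[]((q -> p) | (p -> q)), 0
3. [](p | ~q), 0
4. p | ~q, 0
5. ~q, 0
6. ~((q -> p) | (p -> q)), 1
7. ~(q -> p), 1
8. ~(p -> q), 1
9. q, 1
10. ~p, 1
11. p, 1
12. ~q, 1
Accessibility: 0R0, 0R1, 1R1
Branch closes: p and ~p both at 1.
Every branch closes; the branch above is one of them.

Unsatisfiable (every branch closes)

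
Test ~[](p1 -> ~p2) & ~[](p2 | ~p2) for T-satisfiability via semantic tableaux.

Unsatisfiable (every branch closes)

1. ~[](p1 -> ~p2) & ~[](p2 | ~p2), w0
2. ~[](p1 -> ~p2), w0
3. ~[](p2 | ~p2), w0
4. ~(p1 -> ~p2), w1
5. p1, w1
6. p2, w1
7. ~(p2 | ~p2), w2
8. ~p2, w2
9. p2, w2
Accessibility: w0Rw0, w0Rw1, w0Rw2, w1Rw1, w2Rw2
Branch closes: p2 and ~p2 both at w2.
All branches of the tableau close; one closing branch shown above.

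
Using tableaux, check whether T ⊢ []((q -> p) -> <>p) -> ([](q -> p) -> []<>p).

Tableau for the negation ~([]((q -> p) -> <>p) -> ([](q -> p) -> []<>p)):
1. ~([]((q -> p) -> <>p) -> ([](q -> p) -> []<>p)), u
2. []((q -> p) -> <>p), u
3. ~([](q -> p) -> []<>p), u
4. [](q -> p), u
5. ~[]<>p, u
6. (q -> p) -> <>p, u
7. q -> p, u
8. <>p, u
9. p, u
10. ~<>p, v
11. (q -> p) -> <>p, v
12. q -> p, v
13. ~p, v
14. <>p, v
15. ~q, v
16. p, w
17. (q -> p) -> <>p, w
18. q -> p, w
19. <>p, w
20. p, x
21. ~p, x
Accessibility: uRu, uRv, uRw, vRv, vRx, wRw, xRx
Branch closes: p and ~p both at x.
Every branch of the negation's tableau closes; the branch above is one of them.

Valid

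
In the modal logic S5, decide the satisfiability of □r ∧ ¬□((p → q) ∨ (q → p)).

Unsatisfiable (every branch closes)

1. □r ∧ ¬□((p → q) ∨ (q → p)), 0
2. □r, 0
3. ¬□((p → q) ∨ (q → p)), 0
4. r, 0
5. ¬((p → q) ∨ (q → p)), 1
6. ¬(p → q), 1
7. ¬(q → p), 1
8. p, 1
9. ¬q, 1
10. q, 1
11. ¬p, 1
Accessibility: 0R0, 0R1, 1R0, 1R1
Branch closes: q and ¬q both at 1.
Every branch closes; the branch above is one of them.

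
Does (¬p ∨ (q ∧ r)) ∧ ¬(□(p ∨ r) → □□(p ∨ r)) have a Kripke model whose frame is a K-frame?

Satisfiable

1. (¬p ∨ (q ∧ r)) ∧ ¬(□(p ∨ r) → □□(p ∨ r)), 0
2. ¬p ∨ (q ∧ r), 0
3. ¬(□(p ∨ r) → □□(p ∨ r)), 0
4. □(p ∨ r), 0
5. ¬□□(p ∨ r), 0
6. q ∧ r, 0
7. q, 0
8. r, 0
9. ¬□(p ∨ r), 1
10. p ∨ r, 1
11. r, 1
12. ¬(p ∨ r), 2
13. ¬p, 2
14. ¬r, 2
Accessibility: 0R1, 1R2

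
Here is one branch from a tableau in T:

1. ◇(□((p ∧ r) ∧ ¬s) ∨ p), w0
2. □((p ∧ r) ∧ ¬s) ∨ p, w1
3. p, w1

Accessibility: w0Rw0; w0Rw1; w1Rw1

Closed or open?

No world carries both an atom and its negation.

No, open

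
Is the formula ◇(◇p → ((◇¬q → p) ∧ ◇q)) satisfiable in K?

Satisfiable (open branch found)

1. ◇(◇p → ((◇¬q → p) ∧ ◇q)), u
2. ◇p → ((◇¬q → p) ∧ ◇q), v
3. (◇¬q → p) ∧ ◇q, v
4. ◇¬q → p, v
5. ◇q, v
6. p, v
7. q, w
Accessibility: uRv, vRw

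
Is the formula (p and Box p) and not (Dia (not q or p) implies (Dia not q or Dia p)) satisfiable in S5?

Unsatisfiable (every branch closes)

1. (p and Box p) and not (Dia (not q or p) implies (Dia not q or Dia p)), 0
2. p and Box p, 0   [and-rule on 1]
3. not (Dia (not q or p) implies (Dia not q or Dia p)), 0   [and-rule on 1]
4. p, 0   [and-rule on 2]
5. Box p, 0   [and-rule on 2]
6. Dia (not q or p), 0   [neg-implies-rule on 3]
7. not (Dia not q or Dia p), 0   [neg-implies-rule on 3]
8. not Dia not q, 0   [neg-or-rule on 7]
9. not Dia p, 0   [neg-or-rule on 7]
10. q, 0   [neg-Dia-rule on 8 via 0R0]
11. not p, 0   [neg-Dia-rule on 9 via 0R0]
Accessibility: 0R0
Branch closes: p and not p both at 0.
All branches of the tableau close; one closing branch shown above.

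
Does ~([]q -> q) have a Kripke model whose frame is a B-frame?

No, unsatisfiable

1. ~([]q -> q), 0
2. []q, 0
3. ~q, 0
4. q, 0
Accessibility: 0R0
Branch closes: q and ~q both at 0.
(One branch shown.) All branches close.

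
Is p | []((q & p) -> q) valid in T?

Valid in T

Tableau for the negation ~(p | []((q & p) -> q)):
1. ~(p | []((q & p) -> q)), u
2. ~p, u
3. ~[]((q & p) -> q), u
4. ~((q & p) -> q), v
5. q & p, v
6. ~q, v
7. q, v
8. p, v
Accessibility: uRu, uRv, vRv
Branch closes: q and ~q both at v.
Every branch of the negation's tableau closes; the branch above is one of them.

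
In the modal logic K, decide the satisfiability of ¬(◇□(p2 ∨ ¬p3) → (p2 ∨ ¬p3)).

1. ¬(◇□(p2 ∨ ¬p3) → (p2 ∨ ¬p3)), w0
2. ◇□(p2 ∨ ¬p3), w0   [¬→-rule on 1]
3. ¬(p2 ∨ ¬p3), w0   [¬→-rule on 1]
4. ¬p2, w0   [¬∨-rule on 3]
5. p3, w0   [¬∨-rule on 3]
6. □(p2 ∨ ¬p3), w1   [◇-rule on 2: fresh world w1, w0Rw1]
Accessibility: w0Rw1

Yes, satisfiable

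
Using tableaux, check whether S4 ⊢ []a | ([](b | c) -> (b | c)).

Valid in S4

Tableau for the negation ~([]a | ([](b | c) -> (b | c))):
1. ~([]a | ([](b | c) -> (b | c))), u
2. ~[]a, u   [~|-rule on 1]
3. ~([](b | c) -> (b | c)), u   [~|-rule on 1]
4. [](b | c), u   [~->-rule on 3]
5. ~(b | c), u   [~->-rule on 3]
6. ~b, u   [~|-rule on 5]
7. ~c, u   [~|-rule on 5]
8. b | c, u   [[]-rule on 4 via uRu]
9. c, u   [|-rule on 8 (branches; this branch)]
Accessibility: uRu
Branch closes: c and ~c both at u.
Every branch of the negation's tableau closes; the branch above is one of them.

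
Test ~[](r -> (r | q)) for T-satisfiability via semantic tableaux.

Unsatisfiable

1. ~[](r -> (r | q)), w0
2. ~(r -> (r | q)), w1
3. r, w1
4. ~(r | q), w1
5. ~r, w1
6. ~q, w1
Accessibility: w0Rw0, w0Rw1, w1Rw1
Branch closes: r and ~r both at w1.
All branches of the tableau close; one closing branch shown above.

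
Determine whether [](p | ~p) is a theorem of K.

Valid

Tableau for the negation ~[](p | ~p):
1. ~[](p | ~p), 0
2. ~(p | ~p), 1   [~[]-rule on 1: fresh world 1, 0R1]
3. ~p, 1   [~|-rule on 2]
4. p, 1   [~|-rule on 2]
Accessibility: 0R1
Branch closes: p and ~p both at 1.
All branches of the negation close; one closing branch shown above.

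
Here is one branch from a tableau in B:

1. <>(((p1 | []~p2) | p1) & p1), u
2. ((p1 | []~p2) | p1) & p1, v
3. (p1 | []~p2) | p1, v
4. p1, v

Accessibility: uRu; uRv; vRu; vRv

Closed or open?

Open

No world carries both an atom and its negation.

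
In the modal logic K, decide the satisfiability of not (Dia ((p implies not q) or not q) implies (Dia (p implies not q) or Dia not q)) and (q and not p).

1. not (Dia ((p implies not q) or not q) implies (Dia (p implies not q) or Dia not q)) and (q and not p), u
2. not (Dia ((p implies not q) or not q) implies (Dia (p implies not q) or Dia not q)), u   [and-rule on 1]
3. q and not p, u   [and-rule on 1]
4. Dia ((p implies not q) or not q), u   [neg-implies-rule on 2]
5. not (Dia (p implies not q) or Dia not q), u   [neg-implies-rule on 2]
6. q, u   [and-rule on 3]
7. not p, u   [and-rule on 3]
8. not Dia (p implies not q), u   [neg-or-rule on 5]
9. not Dia not q, u   [neg-or-rule on 5]
10. (p implies not q) or not q, v   [Dia-rule on 4: fresh world v, uRv]
11. not (p implies not q), v   [neg-Dia-rule on 8 via uRv]
12. p, v   [neg-implies-rule on 11]
13. q, v   [neg-implies-rule on 11]
14. p implies not q, v   [or-rule on 10 (branches; this branch)]
15. not q, v   [implies-rule on 14 (branches; this branch)]
Accessibility: uRv
Branch closes: q and not q both at v.
Every branch closes; the branch above is one of them.

No, unsatisfiable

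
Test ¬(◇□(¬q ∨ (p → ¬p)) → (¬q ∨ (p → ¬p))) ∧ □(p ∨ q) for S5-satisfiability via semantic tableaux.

Unsatisfiable

1. ¬(◇□(¬q ∨ (p → ¬p)) → (¬q ∨ (p → ¬p))) ∧ □(p ∨ q), w0
2. ¬(◇□(¬q ∨ (p → ¬p)) → (¬q ∨ (p → ¬p))), w0
3. □(p ∨ q), w0
4. ◇□(¬q ∨ (p → ¬p)), w0
5. ¬(¬q ∨ (p → ¬p)), w0
6. q, w0
7. ¬(p → ¬p), w0
8. p, w0
9. p ∨ q, w0
10. □(¬q ∨ (p → ¬p)), w1
11. p ∨ q, w1
12. ¬q ∨ (p → ¬p), w0
13. ¬q ∨ (p → ¬p), w1
14. q, w1
15. p → ¬p, w0
16. p → ¬p, w1
17. ¬p, w0
Accessibility: w0Rw0, w0Rw1, w1Rw0, w1Rw1
Branch closes: p and ¬p both at w0.
Every branch closes; the branch above is one of them.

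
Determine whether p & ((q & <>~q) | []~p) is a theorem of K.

Tableau for the negation ~(p & ((q & <>~q) | []~p)):
1. ~(p & ((q & <>~q) | []~p)), 0
2. ~((q & <>~q) | []~p), 0   [~&-rule on 1 (branches; this branch)]
3. ~(q & <>~q), 0   [~|-rule on 2]
4. ~[]~p, 0   [~|-rule on 2]
5. ~<>~q, 0   [~&-rule on 3 (branches; this branch)]
6. p, 1   [~[]-rule on 4: fresh world 1, 0R1]
7. q, 1   [~<>-rule on 5 via 0R1]
Accessibility: 0R1
The negation has an open branch (countermodel exists).

Invalid (countermodel exists)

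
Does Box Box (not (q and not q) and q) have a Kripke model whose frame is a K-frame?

Satisfiable (open branch found)

1. Box Box (not (q and not q) and q), w0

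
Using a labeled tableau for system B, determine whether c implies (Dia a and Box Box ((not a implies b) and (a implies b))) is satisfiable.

1. c implies (Dia a and Box Box ((not a implies b) and (a implies b))), w0
2. Dia a and Box Box ((not a implies b) and (a implies b)), w0   [implies-rule on 1 (branches; this branch)]
3. Dia a, w0   [and-rule on 2]
4. Box Box ((not a implies b) and (a implies b)), w0   [and-rule on 2]
5. Box ((not a implies b) and (a implies b)), w0   [Box-rule on 4 via w0Rw0]
6. (not a implies b) and (a implies b), w0   [Box-rule on 5 via w0Rw0]
7. not a implies b, w0   [and-rule on 6]
8. a implies b, w0   [and-rule on 6]
9. b, w0   [implies-rule on 7 (branches; this branch)]
10. a, w1   [Dia-rule on 3: fresh world w1, w0Rw1]
11. Box ((not a implies b) and (a implies b)), w1   [Box-rule on 4 via w0Rw1]
12. (not a implies b) and (a implies b), w1   [Box-rule on 5 via w0Rw1]
13. not a implies b, w1   [and-rule on 12]
14. a implies b, w1   [and-rule on 12]
15. b, w1   [implies-rule on 13 (branches; this branch)]
Accessibility: w0Rw0, w0Rw1, w1Rw0, w1Rw1

Satisfiable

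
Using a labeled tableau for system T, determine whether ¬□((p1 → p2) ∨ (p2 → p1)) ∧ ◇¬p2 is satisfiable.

No, unsatisfiable

1. ¬□((p1 → p2) ∨ (p2 → p1)) ∧ ◇¬p2, u
2. ¬□((p1 → p2) ∨ (p2 → p1)), u
3. ◇¬p2, u
4. ¬((p1 → p2) ∨ (p2 → p1)), v
5. ¬(p1 → p2), v
6. ¬(p2 → p1), v
7. p1, v
8. ¬p2, v
9. p2, v
10. ¬p1, v
Accessibility: uRu, uRv, vRv
Branch closes: p2 and ¬p2 both at v.
All branches of the tableau close; one closing branch shown above.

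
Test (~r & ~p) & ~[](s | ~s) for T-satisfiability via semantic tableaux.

Unsatisfiable

1. (~r & ~p) & ~[](s | ~s), u
2. ~r & ~p, u
3. ~[](s | ~s), u
4. ~r, u
5. ~p, u
6. ~(s | ~s), v
7. ~s, v
8. s, v
Accessibility: uRu, uRv, vRv
Branch closes: s and ~s both at v.
(One branch shown.) All branches close.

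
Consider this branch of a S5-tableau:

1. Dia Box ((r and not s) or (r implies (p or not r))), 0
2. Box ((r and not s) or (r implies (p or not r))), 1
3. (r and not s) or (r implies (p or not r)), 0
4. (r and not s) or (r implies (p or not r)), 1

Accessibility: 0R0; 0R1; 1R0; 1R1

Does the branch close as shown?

Not closed

No world carries both an atom and its negation.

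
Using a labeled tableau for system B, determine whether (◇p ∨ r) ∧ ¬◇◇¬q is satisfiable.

Satisfiable (open branch found)

1. (◇p ∨ r) ∧ ¬◇◇¬q, 0
2. ◇p ∨ r, 0   [∧-rule on 1]
3. ¬◇◇¬q, 0   [∧-rule on 1]
4. ¬◇¬q, 0   [¬◇-rule on 3 via 0R0]
5. q, 0   [¬◇-rule on 4 via 0R0]
6. r, 0   [∨-rule on 2 (branches; this branch)]
Accessibility: 0R0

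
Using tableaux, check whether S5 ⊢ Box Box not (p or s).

Tableau for the negation not Box Box not (p or s):
1. not Box Box not (p or s), u
2. not Box not (p or s), v
3. p or s, w
4. s, w
Accessibility: uRu, uRv, uRw, vRu, vRv, vRw, wRu, wRv, wRw
The negation has an open branch (countermodel exists).

Invalid (countermodel exists)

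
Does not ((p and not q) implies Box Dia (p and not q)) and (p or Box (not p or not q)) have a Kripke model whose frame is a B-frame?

1. not ((p and not q) implies Box Dia (p and not q)) and (p or Box (not p or not q)), 0
2. not ((p and not q) implies Box Dia (p and not q)), 0
3. p or Box (not p or not q), 0
4. p and not q, 0
5. not Box Dia (p and not q), 0
6. p, 0
7. not q, 0
8. Box (not p or not q), 0
9. not p or not q, 0
10. not Dia (p and not q), 1
11. not p or not q, 1
12. not (p and not q), 0
13. not (p and not q), 1
14. not q, 1
15. q, 0
Accessibility: 0R0, 0R1, 1R0, 1R1
Branch closes: q and not q both at 0.
All branches of the tableau close; one closing branch shown above.

Unsatisfiable (every branch closes)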